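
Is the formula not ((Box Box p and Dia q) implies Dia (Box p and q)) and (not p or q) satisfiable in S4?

Unsatisfiable (every branch closes)

1. not ((Box Box p and Dia q) implies Dia (Box p and q)) and (not p or q), w0
2. not ((Box Box p and Dia q) implies Dia (Box p and q)), w0
3. not p or q, w0
4. Box Box p and Dia q, w0
5. not Dia (Box p and q), w0
6. Box Box p, w0
7. Dia q, w0
8. not (Box p and q), w0
9. Box p, w0
10. p, w0
11. q, w0
12. not Box p, w0
13. q, w1
14. not (Box p and q), w1
15. Box p, w1
16. p, w1
17. not Box p, w1
18. not p, w2
19. not (Box p and q), w2
20. Box p, w2
21. p, w2
Accessibility: w0Rw0, w0Rw1, w0Rw2, w1Rw1, w2Rw2
Branch closes: p and not p both at w2.
All branches of the tableau close; one closing branch shown above.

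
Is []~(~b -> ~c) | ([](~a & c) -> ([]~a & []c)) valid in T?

Tableau for the negation ~([]~(~b -> ~c) | ([](~a & c) -> ([]~a & []c))):
1. ~([]~(~b -> ~c) | ([](~a & c) -> ([]~a & []c))), 0
2. ~[]~(~b -> ~c), 0
3. ~([](~a & c) -> ([]~a & []c)), 0
4. [](~a & c), 0
5. ~([]~a & []c), 0
6. ~a & c, 0
7. ~a, 0
8. c, 0
9. ~[]c, 0
10. ~b -> ~c, 1
11. ~a & c, 1
12. ~a, 1
13. c, 1
14. b, 1
15. ~c, 2
16. ~a & c, 2
17. ~a, 2
18. c, 2
Accessibility: 0R0, 0R1, 0R2, 1R1, 2R2
Branch closes: c and ~c both at 2.
All branches of the negation close; one closing branch shown above.

Valid in T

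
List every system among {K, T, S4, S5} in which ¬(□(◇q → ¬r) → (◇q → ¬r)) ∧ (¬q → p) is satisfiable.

K

K-tableau for the formula:
1. ¬(□(◇q → ¬r) → (◇q → ¬r)) ∧ (¬q → p), w0
2. ¬(□(◇q → ¬r) → (◇q → ¬r)), w0
3. ¬q → p, w0
4. □(◇q → ¬r), w0
5. ¬(◇q → ¬r), w0
6. ◇q, w0
7. r, w0
8. p, w0
9. q, w1
10. ◇q → ¬r, w1
11. ¬r, w1
Accessibility: w0Rw1
Complete open branch: satisfiable in K.
T-tableau for the formula:
1. ¬(□(◇q → ¬r) → (◇q → ¬r)) ∧ (¬q → p), w0
2. ¬(□(◇q → ¬r) → (◇q → ¬r)), w0
3. ¬q → p, w0
4. □(◇q → ¬r), w0
5. ¬(◇q → ¬r), w0
6. ◇q, w0
7. r, w0
8. ◇q → ¬r, w0
9. p, w0
10. ¬◇q, w0
11. ¬q, w0
12. q, w1
13. ◇q → ¬r, w1
14. ¬q, w1
Accessibility: w0Rw0, w0Rw1, w1Rw1
Branch closes: q and ¬q both at w1.
Every branch closes (one shown): unsatisfiable in T, hence also in S4, S5 (every S4/S5-frame is a T-frame).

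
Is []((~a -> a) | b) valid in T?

Invalid (countermodel exists)

Tableau for the negation ~[]((~a -> a) | b):
1. ~[]((~a -> a) | b), 0
2. ~((~a -> a) | b), 1   [~[]-rule on 1: fresh world 1, 0R1]
3. ~(~a -> a), 1   [~|-rule on 2]
4. ~b, 1   [~|-rule on 2]
5. ~a, 1   [~->-rule on 3]
Accessibility: 0R0, 0R1, 1R1
The negation has an open branch (countermodel exists).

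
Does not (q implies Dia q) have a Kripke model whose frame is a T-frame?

Unsatisfiable (every branch closes)

1. not (q implies Dia q), u
2. q, u
3. not Dia q, u
4. not q, u
Accessibility: uRu
Branch closes: q and not q both at u.
All branches of the tableau close; one closing branch shown above.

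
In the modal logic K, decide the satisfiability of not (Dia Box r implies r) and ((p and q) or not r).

Yes, satisfiable

1. not (Dia Box r implies r) and ((p and q) or not r), u
2. not (Dia Box r implies r), u
3. (p and q) or not r, u
4. Dia Box r, u
5. not r, u
6. Box r, v
Accessibility: uRv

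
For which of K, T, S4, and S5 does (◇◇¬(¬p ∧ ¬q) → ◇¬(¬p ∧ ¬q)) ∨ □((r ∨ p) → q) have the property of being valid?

S4-tableau for the negation ¬((◇◇¬(¬p ∧ ¬q) → ◇¬(¬p ∧ ¬q)) ∨ □((r ∨ p) → q)):
1. ¬((◇◇¬(¬p ∧ ¬q) → ◇¬(¬p ∧ ¬q)) ∨ □((r ∨ p) → q)), 0
2. ¬(◇◇¬(¬p ∧ ¬q) → ◇¬(¬p ∧ ¬q)), 0
3. ¬□((r ∨ p) → q), 0
4. ◇◇¬(¬p ∧ ¬q), 0
5. ¬◇¬(¬p ∧ ¬q), 0
6. ¬p ∧ ¬q, 0
7. ¬p, 0
8. ¬q, 0
9. ¬((r ∨ p) → q), 1
10. r ∨ p, 1
11. ¬q, 1
12. ¬p ∧ ¬q, 1
13. ¬p, 1
14. r, 1
15. ◇¬(¬p ∧ ¬q), 2
16. ¬p ∧ ¬q, 2
17. ¬p, 2
18. ¬q, 2
19. ¬(¬p ∧ ¬q), 3
20. ¬p ∧ ¬q, 3
21. ¬p, 3
22. ¬q, 3
23. q, 3
Accessibility: 0R0, 0R1, 0R2, 0R3, 1R1, 2R2, 2R3, 3R3
Branch closes: q and ¬q both at 3.
Every branch closes (one shown): valid in S4, hence also in S5 (every theorem of S4 is a theorem of S5).
T-tableau for the negation ¬((◇◇¬(¬p ∧ ¬q) → ◇¬(¬p ∧ ¬q)) ∨ □((r ∨ p) → q)):
1. ¬((◇◇¬(¬p ∧ ¬q) → ◇¬(¬p ∧ ¬q)) ∨ □((r ∨ p) → q)), 0
2. ¬(◇◇¬(¬p ∧ ¬q) → ◇¬(¬p ∧ ¬q)), 0
3. ¬□((r ∨ p) → q), 0
4. ◇◇¬(¬p ∧ ¬q), 0
5. ¬◇¬(¬p ∧ ¬q), 0
6. ¬p ∧ ¬q, 0
7. ¬p, 0
8. ¬q, 0
9. ¬((r ∨ p) → q), 1
10. r ∨ p, 1
11. ¬q, 1
12. ¬p ∧ ¬q, 1
13. ¬p, 1
14. r, 1
15. ◇¬(¬p ∧ ¬q), 2
16. ¬p ∧ ¬q, 2
17. ¬p, 2
18. ¬q, 2
19. ¬(¬p ∧ ¬q), 3
20. q, 3
Accessibility: 0R0, 0R1, 0R2, 1R1, 2R2, 2R3, 3R3
Complete open branch: countermodel on a T-frame, so not valid in T, nor in K (the same frame is also a K-frame).

S4, S5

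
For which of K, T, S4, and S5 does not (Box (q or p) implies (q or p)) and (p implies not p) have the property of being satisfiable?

T-tableau for the formula:
1. not (Box (q or p) implies (q or p)) and (p implies not p), w0
2. not (Box (q or p) implies (q or p)), w0
3. p implies not p, w0
4. Box (q or p), w0
5. not (q or p), w0
6. not q, w0
7. not p, w0
8. q or p, w0
9. p, w0
Accessibility: w0Rw0
Branch closes: p and not p both at w0.
Every branch closes (one shown): unsatisfiable in T, hence also in S4, S5 (every S4/S5-frame is a T-frame).
K-tableau for the formula:
1. not (Box (q or p) implies (q or p)) and (p implies not p), w0
2. not (Box (q or p) implies (q or p)), w0
3. p implies not p, w0
4. Box (q or p), w0
5. not (q or p), w0
6. not q, w0
7. not p, w0
Complete open branch: satisfiable in K.

K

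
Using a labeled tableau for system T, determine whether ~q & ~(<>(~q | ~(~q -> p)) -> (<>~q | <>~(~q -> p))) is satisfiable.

Unsatisfiable (every branch closes)

1. ~q & ~(<>(~q | ~(~q -> p)) -> (<>~q | <>~(~q -> p))), w0
2. ~q, w0
3. ~(<>(~q | ~(~q -> p)) -> (<>~q | <>~(~q -> p))), w0
4. <>(~q | ~(~q -> p)), w0
5. ~(<>~q | <>~(~q -> p)), w0
6. ~<>~q, w0
7. ~<>~(~q -> p), w0
8. q, w0
Accessibility: w0Rw0
Branch closes: q and ~q both at w0.
(One branch shown.) All branches close.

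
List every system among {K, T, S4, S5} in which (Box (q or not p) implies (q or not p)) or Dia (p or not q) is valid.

T-tableau for the negation not ((Box (q or not p) implies (q or not p)) or Dia (p or not q)):
1. not ((Box (q or not p) implies (q or not p)) or Dia (p or not q)), w0
2. not (Box (q or not p) implies (q or not p)), w0
3. not Dia (p or not q), w0
4. Box (q or not p), w0
5. not (q or not p), w0
6. not q, w0
7. p, w0
8. not (p or not q), w0
9. not p, w0
10. q, w0
Accessibility: w0Rw0
Branch closes: p and not p both at w0.
Every branch closes (one shown): valid in T, hence also in S4, S5 (every theorem of T is a theorem of S4 and S5).
K-tableau for the negation not ((Box (q or not p) implies (q or not p)) or Dia (p or not q)):
1. not ((Box (q or not p) implies (q or not p)) or Dia (p or not q)), w0
2. not (Box (q or not p) implies (q or not p)), w0
3. not Dia (p or not q), w0
4. Box (q or not p), w0
5. not (q or not p), w0
6. not q, w0
7. p, w0
Complete open branch: countermodel on a K-frame, so not valid in K.

T, S4, S5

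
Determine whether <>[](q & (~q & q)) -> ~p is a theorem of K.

No, not valid

Tableau for the negation ~(<>[](q & (~q & q)) -> ~p):
1. ~(<>[](q & (~q & q)) -> ~p), u
2. <>[](q & (~q & q)), u   [~->-rule on 1]
3. p, u   [~->-rule on 1]
4. [](q & (~q & q)), v   [<>-rule on 2: fresh world v, uRv]
Accessibility: uRv
The negation has an open branch (countermodel exists).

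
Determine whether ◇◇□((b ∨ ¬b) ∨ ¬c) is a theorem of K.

Invalid (countermodel exists)

Tableau for the negation ¬◇◇□((b ∨ ¬b) ∨ ¬c):
1. ¬◇◇□((b ∨ ¬b) ∨ ¬c), u
The negation has an open branch (countermodel exists).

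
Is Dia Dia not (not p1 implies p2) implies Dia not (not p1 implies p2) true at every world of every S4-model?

Tableau for the negation not (Dia Dia not (not p1 implies p2) implies Dia not (not p1 implies p2)):
1. not (Dia Dia not (not p1 implies p2) implies Dia not (not p1 implies p2)), u
2. Dia Dia not (not p1 implies p2), u   [neg-implies-rule on 1]
3. not Dia not (not p1 implies p2), u   [neg-implies-rule on 1]
4. not p1 implies p2, u   [neg-Dia-rule on 3 via uRu]
5. p2, u   [implies-rule on 4 (branches; this branch)]
6. Dia not (not p1 implies p2), v   [Dia-rule on 2: fresh world v, uRv]
7. not p1 implies p2, v   [neg-Dia-rule on 3 via uRv]
8. p2, v   [implies-rule on 7 (branches; this branch)]
9. not (not p1 implies p2), w   [Dia-rule on 6: fresh world w, vRw]
10. not p1, w   [neg-implies-rule on 9]
11. not p2, w   [neg-implies-rule on 9]
12. not p1 implies p2, w   [neg-Dia-rule on 3 via uRw]
13. p2, w   [implies-rule on 12 (branches; this branch)]
Accessibility: uRu, uRv, uRw, vRv, vRw, wRw
Branch closes: p2 and not p2 both at w.
Every branch of the negation's tableau closes; the branch above is one of them.

Valid in S4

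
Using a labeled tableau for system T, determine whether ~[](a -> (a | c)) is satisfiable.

Unsatisfiable

1. ~[](a -> (a | c)), w0
2. ~(a -> (a | c)), w1   [~[]-rule on 1: fresh world w1, w0Rw1]
3. a, w1   [~->-rule on 2]
4. ~(a | c), w1   [~->-rule on 2]
5. ~a, w1   [~|-rule on 4]
6. ~c, w1   [~|-rule on 4]
Accessibility: w0Rw0, w0Rw1, w1Rw1
Branch closes: a and ~a both at w1.
All branches of the tableau close; one closing branch shown above.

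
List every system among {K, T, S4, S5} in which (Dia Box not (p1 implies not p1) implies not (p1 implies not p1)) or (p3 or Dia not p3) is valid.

K-tableau for the negation not ((Dia Box not (p1 implies not p1) implies not (p1 implies not p1)) or (p3 or Dia not p3)):
1. not ((Dia Box not (p1 implies not p1) implies not (p1 implies not p1)) or (p3 or Dia not p3)), 0
2. not (Dia Box not (p1 implies not p1) implies not (p1 implies not p1)), 0
3. not (p3 or Dia not p3), 0
4. Dia Box not (p1 implies not p1), 0
5. p1 implies not p1, 0
6. not p3, 0
7. not Dia not p3, 0
8. not p1, 0
9. Box not (p1 implies not p1), 1
10. p3, 1
Accessibility: 0R1
Complete open branch: countermodel on a K-frame, so not valid in K.
T-tableau for the negation not ((Dia Box not (p1 implies not p1) implies not (p1 implies not p1)) or (p3 or Dia not p3)):
1. not ((Dia Box not (p1 implies not p1) implies not (p1 implies not p1)) or (p3 or Dia not p3)), 0
2. not (Dia Box not (p1 implies not p1) implies not (p1 implies not p1)), 0
3. not (p3 or Dia not p3), 0
4. Dia Box not (p1 implies not p1), 0
5. p1 implies not p1, 0
6. not p3, 0
7. not Dia not p3, 0
8. p3, 0
Accessibility: 0R0
Branch closes: p3 and not p3 both at 0.
Every branch closes (one shown): valid in T, hence also in S4, S5 (every theorem of T is a theorem of S4 and S5).

T, S4, S5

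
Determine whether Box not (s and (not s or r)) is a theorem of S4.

No, not valid

Tableau for the negation not Box not (s and (not s or r)):
1. not Box not (s and (not s or r)), 0
2. s and (not s or r), 1
3. s, 1
4. not s or r, 1
5. r, 1
Accessibility: 0R0, 0R1, 1R1
The negation has an open branch (countermodel exists).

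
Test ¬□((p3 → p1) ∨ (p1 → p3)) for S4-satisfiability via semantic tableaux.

1. ¬□((p3 → p1) ∨ (p1 → p3)), 0
2. ¬((p3 → p1) ∨ (p1 → p3)), 1
3. ¬(p3 → p1), 1
4. ¬(p1 → p3), 1
5. p3, 1
6. ¬p1, 1
7. p1, 1
8. ¬p3, 1
Accessibility: 0R0, 0R1, 1R1
Branch closes: p1 and ¬p1 both at 1.
Every branch closes; the branch above is one of them.

Unsatisfiable (every branch closes)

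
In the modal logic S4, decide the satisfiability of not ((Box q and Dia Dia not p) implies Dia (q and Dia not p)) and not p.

Unsatisfiable (every branch closes)

1. not ((Box q and Dia Dia not p) implies Dia (q and Dia not p)) and not p, w0
2. not ((Box q and Dia Dia not p) implies Dia (q and Dia not p)), w0   [and-rule on 1]
3. not p, w0   [and-rule on 1]
4. Box q and Dia Dia not p, w0   [neg-implies-rule on 2]
5. not Dia (q and Dia not p), w0   [neg-implies-rule on 2]
6. Box q, w0   [and-rule on 4]
7. Dia Dia not p, w0   [and-rule on 4]
8. not (q and Dia not p), w0   [neg-Dia-rule on 5 via w0Rw0]
9. q, w0   [Box-rule on 6 via w0Rw0]
10. not Dia not p, w0   [neg-and-rule on 8 (branches; this branch)]
11. p, w0   [neg-Dia-rule on 10 via w0Rw0]
Accessibility: w0Rw0
Branch closes: p and not p both at w0.
Every branch closes; the branch above is one of them.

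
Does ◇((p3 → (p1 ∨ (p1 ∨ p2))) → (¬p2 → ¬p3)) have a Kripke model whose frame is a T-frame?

1. ◇((p3 → (p1 ∨ (p1 ∨ p2))) → (¬p2 → ¬p3)), w0
2. (p3 → (p1 ∨ (p1 ∨ p2))) → (¬p2 → ¬p3), w1   [◇-rule on 1: fresh world w1, w0Rw1]
3. ¬p2 → ¬p3, w1   [→-rule on 2 (branches; this branch)]
4. ¬p3, w1   [→-rule on 3 (branches; this branch)]
Accessibility: w0Rw0, w0Rw1, w1Rw1

Yes, satisfiable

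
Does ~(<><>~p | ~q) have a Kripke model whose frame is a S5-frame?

Satisfiable (open branch found)

1. ~(<><>~p | ~q), 0
2. ~<><>~p, 0
3. q, 0
4. ~<>~p, 0
5. p, 0
Accessibility: 0R0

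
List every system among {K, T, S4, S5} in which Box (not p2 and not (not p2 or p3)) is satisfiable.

K-tableau for the formula:
1. Box (not p2 and not (not p2 or p3)), 0
Complete open branch: satisfiable in K.
T-tableau for the formula:
1. Box (not p2 and not (not p2 or p3)), 0
2. not p2 and not (not p2 or p3), 0
3. not p2, 0
4. not (not p2 or p3), 0
5. p2, 0
6. not p3, 0
Accessibility: 0R0
Branch closes: p2 and not p2 both at 0.
Every branch closes (one shown): unsatisfiable in T, hence also in S4, S5 (every S4/S5-frame is a T-frame).

K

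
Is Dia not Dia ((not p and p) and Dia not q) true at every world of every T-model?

Valid in T

Tableau for the negation not Dia not Dia ((not p and p) and Dia not q):
1. not Dia not Dia ((not p and p) and Dia not q), w0
2. Dia ((not p and p) and Dia not q), w0
3. (not p and p) and Dia not q, w1
4. not p and p, w1
5. Dia not q, w1
6. not p, w1
7. p, w1
Accessibility: w0Rw0, w0Rw1, w1Rw1
Branch closes: p and not p both at w1.
All branches of the negation close; one closing branch shown above.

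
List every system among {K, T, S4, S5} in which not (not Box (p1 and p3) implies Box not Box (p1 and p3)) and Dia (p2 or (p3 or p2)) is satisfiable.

S4-tableau for the formula:
1. not (not Box (p1 and p3) implies Box not Box (p1 and p3)) and Dia (p2 or (p3 or p2)), u
2. not (not Box (p1 and p3) implies Box not Box (p1 and p3)), u
3. Dia (p2 or (p3 or p2)), u
4. not Box (p1 and p3), u
5. not Box not Box (p1 and p3), u
6. p2 or (p3 or p2), v
7. p3 or p2, v
8. p2, v
9. not (p1 and p3), w
10. not p3, w
11. Box (p1 and p3), x
12. p1 and p3, x
13. p1, x
14. p3, x
Accessibility: uRu, uRv, uRw, uRx, vRv, wRw, xRx
Complete open branch: satisfiable in S4, hence also in K, T (this S4-model is also a K-model and a T-model).
S5-tableau for the formula:
1. not (not Box (p1 and p3) implies Box not Box (p1 and p3)) and Dia (p2 or (p3 or p2)), u
2. not (not Box (p1 and p3) implies Box not Box (p1 and p3)), u
3. Dia (p2 or (p3 or p2)), u
4. not Box (p1 and p3), u
5. not Box not Box (p1 and p3), u
6. p2 or (p3 or p2), v
7. p3 or p2, v
8. p2, v
9. not (p1 and p3), w
10. not p3, w
11. Box (p1 and p3), x
12. p1 and p3, u
13. p1, u
14. p3, u
15. p1 and p3, v
16. p1, v
17. p3, v
18. p1 and p3, w
19. p1, w
20. p3, w
Accessibility: uRu, uRv, uRw, uRx, vRu, vRv, vRw, vRx, wRu, wRv, wRw, wRx, xRu, xRv, xRw, xRx
Branch closes: p3 and not p3 both at w.
Every branch closes (one shown): unsatisfiable in S5.

K, T, S4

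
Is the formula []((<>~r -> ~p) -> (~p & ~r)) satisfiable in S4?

Satisfiable (open branch found)

1. []((<>~r -> ~p) -> (~p & ~r)), u
2. (<>~r -> ~p) -> (~p & ~r), u
3. ~p & ~r, u
4. ~p, u
5. ~r, u
Accessibility: uRu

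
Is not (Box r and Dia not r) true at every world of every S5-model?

Tableau for the negation Box r and Dia not r:
1. Box r and Dia not r, u
2. Box r, u
3. Dia not r, u
4. r, u
5. not r, v
6. r, v
Accessibility: uRu, uRv, vRu, vRv
Branch closes: r and not r both at v.
Every branch of the negation's tableau closes; the branch above is one of them.

Valid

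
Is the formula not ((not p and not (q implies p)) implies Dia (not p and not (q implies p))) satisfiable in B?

1. not ((not p and not (q implies p)) implies Dia (not p and not (q implies p))), 0
2. not p and not (q implies p), 0   [neg-implies-rule on 1]
3. not Dia (not p and not (q implies p)), 0   [neg-implies-rule on 1]
4. not p, 0   [and-rule on 2]
5. not (q implies p), 0   [and-rule on 2]
6. q, 0   [neg-implies-rule on 5]
7. not (not p and not (q implies p)), 0   [neg-Dia-rule on 3 via 0R0]
8. q implies p, 0   [neg-and-rule on 7 (branches; this branch)]
9. p, 0   [implies-rule on 8 (branches; this branch)]
Accessibility: 0R0
Branch closes: p and not p both at 0.
All branches of the tableau close; one closing branch shown above.

Unsatisfiable (every branch closes)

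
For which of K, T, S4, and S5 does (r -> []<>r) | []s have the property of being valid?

S4-tableau for the negation ~((r -> []<>r) | []s):
1. ~((r -> []<>r) | []s), 0
2. ~(r -> []<>r), 0
3. ~[]s, 0
4. r, 0
5. ~[]<>r, 0
6. ~s, 1
7. ~<>r, 2
8. ~r, 2
Accessibility: 0R0, 0R1, 0R2, 1R1, 2R2
Complete open branch: countermodel on an S4-frame, so not valid in S4, nor in K, T (the same frame is also a K-frame and a T-frame).
S5-tableau for the negation ~((r -> []<>r) | []s):
1. ~((r -> []<>r) | []s), 0
2. ~(r -> []<>r), 0
3. ~[]s, 0
4. r, 0
5. ~[]<>r, 0
6. ~s, 1
7. ~<>r, 2
8. ~r, 0
Accessibility: 0R0, 0R1, 0R2, 1R0, 1R1, 1R2, 2R0, 2R1, 2R2
Branch closes: r and ~r both at 0.
Every branch closes (one shown): valid in S5.

S5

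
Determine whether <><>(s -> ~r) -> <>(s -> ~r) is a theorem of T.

Tableau for the negation ~(<><>(s -> ~r) -> <>(s -> ~r)):
1. ~(<><>(s -> ~r) -> <>(s -> ~r)), u
2. <><>(s -> ~r), u   [~->-rule on 1]
3. ~<>(s -> ~r), u   [~->-rule on 1]
4. ~(s -> ~r), u   [~<>-rule on 3 via uRu]
5. s, u   [~->-rule on 4]
6. r, u   [~->-rule on 4]
7. <>(s -> ~r), v   [<>-rule on 2: fresh world v, uRv]
8. ~(s -> ~r), v   [~<>-rule on 3 via uRv]
9. s, v   [~->-rule on 8]
10. r, v   [~->-rule on 8]
11. s -> ~r, w   [<>-rule on 7: fresh world w, vRw]
12. ~r, w   [->-rule on 11 (branches; this branch)]
Accessibility: uRu, uRv, vRv, vRw, wRw
The negation has an open branch (countermodel exists).

No, not valid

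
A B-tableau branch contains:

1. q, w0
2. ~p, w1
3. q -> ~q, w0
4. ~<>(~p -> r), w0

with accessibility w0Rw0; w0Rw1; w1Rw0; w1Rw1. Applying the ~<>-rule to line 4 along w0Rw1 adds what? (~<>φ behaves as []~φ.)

~(~p -> r), w1

~<>φ behaves as []~φ: propagate the negated body to each accessible world.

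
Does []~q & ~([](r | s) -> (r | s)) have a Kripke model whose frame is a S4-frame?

Unsatisfiable

1. []~q & ~([](r | s) -> (r | s)), w0
2. []~q, w0
3. ~([](r | s) -> (r | s)), w0
4. [](r | s), w0
5. ~(r | s), w0
6. ~r, w0
7. ~s, w0
8. ~q, w0
9. r | s, w0
10. s, w0
Accessibility: w0Rw0
Branch closes: s and ~s both at w0.
All branches of the tableau close; one closing branch shown above.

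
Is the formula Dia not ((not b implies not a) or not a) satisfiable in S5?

Satisfiable (open branch found)

1. Dia not ((not b implies not a) or not a), w0
2. not ((not b implies not a) or not a), w1
3. not (not b implies not a), w1
4. a, w1
5. not b, w1
Accessibility: w0Rw0, w0Rw1, w1Rw0, w1Rw1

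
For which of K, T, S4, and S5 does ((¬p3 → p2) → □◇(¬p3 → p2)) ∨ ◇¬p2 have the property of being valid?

T, S4, S5

K-tableau for the negation ¬(((¬p3 → p2) → □◇(¬p3 → p2)) ∨ ◇¬p2):
1. ¬(((¬p3 → p2) → □◇(¬p3 → p2)) ∨ ◇¬p2), 0
2. ¬((¬p3 → p2) → □◇(¬p3 → p2)), 0   [¬∨-rule on 1]
3. ¬◇¬p2, 0   [¬∨-rule on 1]
4. ¬p3 → p2, 0   [¬→-rule on 2]
5. ¬□◇(¬p3 → p2), 0   [¬→-rule on 2]
6. p2, 0   [→-rule on 4 (branches; this branch)]
7. ¬◇(¬p3 → p2), 1   [¬□-rule on 5: fresh world 1, 0R1]
8. p2, 1   [¬◇-rule on 3 via 0R1]
Accessibility: 0R1
Complete open branch: countermodel on a K-frame, so not valid in K.
T-tableau for the negation ¬(((¬p3 → p2) → □◇(¬p3 → p2)) ∨ ◇¬p2):
1. ¬(((¬p3 → p2) → □◇(¬p3 → p2)) ∨ ◇¬p2), 0
2. ¬((¬p3 → p2) → □◇(¬p3 → p2)), 0   [¬∨-rule on 1]
3. ¬◇¬p2, 0   [¬∨-rule on 1]
4. ¬p3 → p2, 0   [¬→-rule on 2]
5. ¬□◇(¬p3 → p2), 0   [¬→-rule on 2]
6. p2, 0   [¬◇-rule on 3 via 0R0]
7. ¬◇(¬p3 → p2), 1   [¬□-rule on 5: fresh world 1, 0R1]
8. p2, 1   [¬◇-rule on 3 via 0R1]
9. ¬(¬p3 → p2), 1   [¬◇-rule on 7 via 1R1]
10. ¬p3, 1   [¬→-rule on 9]
11. ¬p2, 1   [¬→-rule on 9]
Accessibility: 0R0, 0R1, 1R1
Branch closes: p2 and ¬p2 both at 1.
Every branch closes (one shown): valid in T, hence also in S4, S5 (every theorem of T is a theorem of S4 and S5).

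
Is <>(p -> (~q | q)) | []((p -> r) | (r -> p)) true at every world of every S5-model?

Tableau for the negation ~(<>(p -> (~q | q)) | []((p -> r) | (r -> p))):
1. ~(<>(p -> (~q | q)) | []((p -> r) | (r -> p))), u
2. ~<>(p -> (~q | q)), u
3. ~[]((p -> r) | (r -> p)), u
4. ~(p -> (~q | q)), u
5. p, u
6. ~(~q | q), u
7. q, u
8. ~q, u
Accessibility: uRu
Branch closes: q and ~q both at u.
All branches of the negation close; one closing branch shown above.

Valid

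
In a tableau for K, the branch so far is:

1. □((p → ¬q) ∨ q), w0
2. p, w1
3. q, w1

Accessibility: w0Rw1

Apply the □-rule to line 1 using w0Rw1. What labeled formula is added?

(p → ¬q) ∨ q, w1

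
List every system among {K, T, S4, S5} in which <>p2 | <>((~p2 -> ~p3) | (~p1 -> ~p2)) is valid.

T, S4, S5

K-tableau for the negation ~(<>p2 | <>((~p2 -> ~p3) | (~p1 -> ~p2))):
1. ~(<>p2 | <>((~p2 -> ~p3) | (~p1 -> ~p2))), w0
2. ~<>p2, w0
3. ~<>((~p2 -> ~p3) | (~p1 -> ~p2)), w0
Complete open branch: countermodel on a K-frame, so not valid in K.
T-tableau for the negation ~(<>p2 | <>((~p2 -> ~p3) | (~p1 -> ~p2))):
1. ~(<>p2 | <>((~p2 -> ~p3) | (~p1 -> ~p2))), w0
2. ~<>p2, w0
3. ~<>((~p2 -> ~p3) | (~p1 -> ~p2)), w0
4. ~p2, w0
5. ~((~p2 -> ~p3) | (~p1 -> ~p2)), w0
6. ~(~p2 -> ~p3), w0
7. ~(~p1 -> ~p2), w0
8. p3, w0
9. ~p1, w0
10. p2, w0
Accessibility: w0Rw0
Branch closes: p2 and ~p2 both at w0.
Every branch closes (one shown): valid in T, hence also in S4, S5 (every theorem of T is a theorem of S4 and S5).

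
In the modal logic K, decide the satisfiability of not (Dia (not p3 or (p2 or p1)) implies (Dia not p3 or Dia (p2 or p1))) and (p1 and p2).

1. not (Dia (not p3 or (p2 or p1)) implies (Dia not p3 or Dia (p2 or p1))) and (p1 and p2), u
2. not (Dia (not p3 or (p2 or p1)) implies (Dia not p3 or Dia (p2 or p1))), u
3. p1 and p2, u
4. Dia (not p3 or (p2 or p1)), u
5. not (Dia not p3 or Dia (p2 or p1)), u
6. p1, u
7. p2, u
8. not Dia not p3, u
9. not Dia (p2 or p1), u
10. not p3 or (p2 or p1), v
11. p3, v
12. not (p2 or p1), v
13. not p2, v
14. not p1, v
15. p2 or p1, v
16. p1, v
Accessibility: uRv
Branch closes: p1 and not p1 both at v.
(One branch shown.) All branches close.

Unsatisfiable (every branch closes)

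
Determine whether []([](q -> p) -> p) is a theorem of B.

Not valid

Tableau for the negation ~[]([](q -> p) -> p):
1. ~[]([](q -> p) -> p), w0
2. ~([](q -> p) -> p), w1
3. [](q -> p), w1
4. ~p, w1
5. q -> p, w0
6. q -> p, w1
7. p, w0
8. ~q, w1
Accessibility: w0Rw0, w0Rw1, w1Rw0, w1Rw1
The negation has an open branch (countermodel exists).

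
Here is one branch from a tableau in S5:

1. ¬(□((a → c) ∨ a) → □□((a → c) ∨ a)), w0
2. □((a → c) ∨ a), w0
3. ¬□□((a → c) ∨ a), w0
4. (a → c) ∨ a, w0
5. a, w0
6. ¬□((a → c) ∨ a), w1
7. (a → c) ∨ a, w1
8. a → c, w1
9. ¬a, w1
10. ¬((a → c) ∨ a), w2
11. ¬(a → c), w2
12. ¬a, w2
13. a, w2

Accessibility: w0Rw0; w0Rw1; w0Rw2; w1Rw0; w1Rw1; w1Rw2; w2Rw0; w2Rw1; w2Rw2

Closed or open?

Both a and ¬a appear at w2.

Closed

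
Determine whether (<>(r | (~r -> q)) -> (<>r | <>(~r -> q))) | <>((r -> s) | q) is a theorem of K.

Tableau for the negation ~((<>(r | (~r -> q)) -> (<>r | <>(~r -> q))) | <>((r -> s) | q)):
1. ~((<>(r | (~r -> q)) -> (<>r | <>(~r -> q))) | <>((r -> s) | q)), w0
2. ~(<>(r | (~r -> q)) -> (<>r | <>(~r -> q))), w0   [~|-rule on 1]
3. ~<>((r -> s) | q), w0   [~|-rule on 1]
4. <>(r | (~r -> q)), w0   [~->-rule on 2]
5. ~(<>r | <>(~r -> q)), w0   [~->-rule on 2]
6. ~<>r, w0   [~|-rule on 5]
7. ~<>(~r -> q), w0   [~|-rule on 5]
8. r | (~r -> q), w1   [<>-rule on 4: fresh world w1, w0Rw1]
9. ~((r -> s) | q), w1   [~<>-rule on 3 via w0Rw1]
10. ~(r -> s), w1   [~|-rule on 9]
11. ~q, w1   [~|-rule on 9]
12. r, w1   [~->-rule on 10]
13. ~s, w1   [~->-rule on 10]
14. ~r, w1   [~<>-rule on 6 via w0Rw1]
Accessibility: w0Rw1
Branch closes: r and ~r both at w1.
All branches of the negation close; one closing branch shown above.

Valid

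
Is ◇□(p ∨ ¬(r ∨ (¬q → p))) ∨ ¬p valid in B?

Tableau for the negation ¬(◇□(p ∨ ¬(r ∨ (¬q → p))) ∨ ¬p):
1. ¬(◇□(p ∨ ¬(r ∨ (¬q → p))) ∨ ¬p), 0
2. ¬◇□(p ∨ ¬(r ∨ (¬q → p))), 0   [¬∨-rule on 1]
3. p, 0   [¬∨-rule on 1]
4. ¬□(p ∨ ¬(r ∨ (¬q → p))), 0   [¬◇-rule on 2 via 0R0]
5. ¬(p ∨ ¬(r ∨ (¬q → p))), 1   [¬□-rule on 4: fresh world 1, 0R1]
6. ¬p, 1   [¬∨-rule on 5]
7. r ∨ (¬q → p), 1   [¬∨-rule on 5]
8. ¬□(p ∨ ¬(r ∨ (¬q → p))), 1   [¬◇-rule on 2 via 0R1]
9. ¬q → p, 1   [∨-rule on 7 (branches; this branch)]
10. q, 1   [→-rule on 9 (branches; this branch)]
11. ¬(p ∨ ¬(r ∨ (¬q → p))), 2   [¬□-rule on 8: fresh world 2, 1R2]
12. ¬p, 2   [¬∨-rule on 11]
13. r ∨ (¬q → p), 2   [¬∨-rule on 11]
14. ¬q → p, 2   [∨-rule on 13 (branches; this branch)]
15. q, 2   [→-rule on 14 (branches; this branch)]
Accessibility: 0R0, 0R1, 1R0, 1R1, 1R2, 2R1, 2R2
The negation has an open branch (countermodel exists).

Invalid (countermodel exists)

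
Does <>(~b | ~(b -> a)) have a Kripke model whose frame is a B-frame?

1. <>(~b | ~(b -> a)), u
2. ~b | ~(b -> a), v   [<>-rule on 1: fresh world v, uRv]
3. ~(b -> a), v   [|-rule on 2 (branches; this branch)]
4. b, v   [~->-rule on 3]
5. ~a, v   [~->-rule on 3]
Accessibility: uRu, uRv, vRu, vRv

Satisfiable (open branch found)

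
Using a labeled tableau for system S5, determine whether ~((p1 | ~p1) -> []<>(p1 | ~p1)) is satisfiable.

Unsatisfiable

1. ~((p1 | ~p1) -> []<>(p1 | ~p1)), 0
2. p1 | ~p1, 0
3. ~[]<>(p1 | ~p1), 0
4. ~p1, 0
5. ~<>(p1 | ~p1), 1
6. ~(p1 | ~p1), 0
7. p1, 0
Accessibility: 0R0, 0R1, 1R0, 1R1
Branch closes: p1 and ~p1 both at 0.
All branches of the tableau close; one closing branch shown above.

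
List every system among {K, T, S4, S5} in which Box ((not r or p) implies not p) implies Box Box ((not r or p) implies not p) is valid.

S4, S5

T-tableau for the negation not (Box ((not r or p) implies not p) implies Box Box ((not r or p) implies not p)):
1. not (Box ((not r or p) implies not p) implies Box Box ((not r or p) implies not p)), 0
2. Box ((not r or p) implies not p), 0
3. not Box Box ((not r or p) implies not p), 0
4. (not r or p) implies not p, 0
5. not p, 0
6. not Box ((not r or p) implies not p), 1
7. (not r or p) implies not p, 1
8. not p, 1
9. not ((not r or p) implies not p), 2
10. not r or p, 2
11. p, 2
Accessibility: 0R0, 0R1, 1R1, 1R2, 2R2
Complete open branch: countermodel on a T-frame, so not valid in T, nor in K (the same frame is also a K-frame).
S4-tableau for the negation not (Box ((not r or p) implies not p) implies Box Box ((not r or p) implies not p)):
1. not (Box ((not r or p) implies not p) implies Box Box ((not r or p) implies not p)), 0
2. Box ((not r or p) implies not p), 0
3. not Box Box ((not r or p) implies not p), 0
4. (not r or p) implies not p, 0
5. not (not r or p), 0
6. r, 0
7. not p, 0
8. not Box ((not r or p) implies not p), 1
9. (not r or p) implies not p, 1
10. not (not r or p), 1
11. r, 1
12. not p, 1
13. not ((not r or p) implies not p), 2
14. not r or p, 2
15. p, 2
16. (not r or p) implies not p, 2
17. not (not r or p), 2
18. r, 2
19. not p, 2
Accessibility: 0R0, 0R1, 0R2, 1R1, 1R2, 2R2
Branch closes: p and not p both at 2.
Every branch closes (one shown): valid in S4, hence also in S5 (every theorem of S4 is a theorem of S5).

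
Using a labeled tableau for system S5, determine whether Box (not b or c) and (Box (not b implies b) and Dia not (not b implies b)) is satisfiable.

Unsatisfiable (every branch closes)

1. Box (not b or c) and (Box (not b implies b) and Dia not (not b implies b)), 0
2. Box (not b or c), 0
3. Box (not b implies b) and Dia not (not b implies b), 0
4. Box (not b implies b), 0
5. Dia not (not b implies b), 0
6. not b or c, 0
7. not b implies b, 0
8. c, 0
9. b, 0
10. not (not b implies b), 1
11. not b, 1
12. not b or c, 1
13. not b implies b, 1
14. c, 1
15. b, 1
Accessibility: 0R0, 0R1, 1R0, 1R1
Branch closes: b and not b both at 1.
(One branch shown.) All branches close.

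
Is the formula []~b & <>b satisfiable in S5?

No, unsatisfiable

1. []~b & <>b, u
2. []~b, u
3. <>b, u
4. ~b, u
5. b, v
6. ~b, v
Accessibility: uRu, uRv, vRu, vRv
Branch closes: b and ~b both at v.
(One branch shown.) All branches close.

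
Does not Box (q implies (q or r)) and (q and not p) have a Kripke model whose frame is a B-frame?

1. not Box (q implies (q or r)) and (q and not p), u
2. not Box (q implies (q or r)), u
3. q and not p, u
4. q, u
5. not p, u
6. not (q implies (q or r)), v
7. q, v
8. not (q or r), v
9. not q, v
10. not r, v
Accessibility: uRu, uRv, vRu, vRv
Branch closes: q and not q both at v.
All branches of the tableau close; one closing branch shown above.

Unsatisfiable (every branch closes)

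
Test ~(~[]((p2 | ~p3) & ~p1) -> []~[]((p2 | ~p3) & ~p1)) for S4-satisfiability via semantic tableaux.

Yes, satisfiable

1. ~(~[]((p2 | ~p3) & ~p1) -> []~[]((p2 | ~p3) & ~p1)), u
2. ~[]((p2 | ~p3) & ~p1), u   [~->-rule on 1]
3. ~[]~[]((p2 | ~p3) & ~p1), u   [~->-rule on 1]
4. ~((p2 | ~p3) & ~p1), v   [~[]-rule on 2: fresh world v, uRv]
5. p1, v   [~&-rule on 4 (branches; this branch)]
6. []((p2 | ~p3) & ~p1), w   [~[]-rule on 3: fresh world w, uRw]
7. (p2 | ~p3) & ~p1, w   [[]-rule on 6 via wRw]
8. p2 | ~p3, w   [&-rule on 7]
9. ~p1, w   [&-rule on 7]
10. ~p3, w   [|-rule on 8 (branches; this branch)]
Accessibility: uRu, uRv, uRw, vRv, wRw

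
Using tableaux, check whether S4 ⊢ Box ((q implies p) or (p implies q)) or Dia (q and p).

Valid

Tableau for the negation not (Box ((q implies p) or (p implies q)) or Dia (q and p)):
1. not (Box ((q implies p) or (p implies q)) or Dia (q and p)), w0
2. not Box ((q implies p) or (p implies q)), w0
3. not Dia (q and p), w0
4. not (q and p), w0
5. not p, w0
6. not ((q implies p) or (p implies q)), w1
7. not (q implies p), w1
8. not (p implies q), w1
9. q, w1
10. not p, w1
11. p, w1
12. not q, w1
Accessibility: w0Rw0, w0Rw1, w1Rw1
Branch closes: p and not p both at w1.
Every branch of the negation's tableau closes; the branch above is one of them.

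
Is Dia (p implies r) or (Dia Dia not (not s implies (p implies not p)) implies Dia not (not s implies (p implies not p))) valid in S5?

Tableau for the negation not (Dia (p implies r) or (Dia Dia not (not s implies (p implies not p)) implies Dia not (not s implies (p implies not p)))):
1. not (Dia (p implies r) or (Dia Dia not (not s implies (p implies not p)) implies Dia not (not s implies (p implies not p)))), u
2. not Dia (p implies r), u
3. not (Dia Dia not (not s implies (p implies not p)) implies Dia not (not s implies (p implies not p))), u
4. Dia Dia not (not s implies (p implies not p)), u
5. not Dia not (not s implies (p implies not p)), u
6. not (p implies r), u
7. p, u
8. not r, u
9. not s implies (p implies not p), u
10. s, u
11. Dia not (not s implies (p implies not p)), v
12. not (p implies r), v
13. p, v
14. not r, v
15. not s implies (p implies not p), v
16. s, v
17. not (not s implies (p implies not p)), w
18. not s, w
19. not (p implies not p), w
20. p, w
21. not (p implies r), w
22. not r, w
23. not s implies (p implies not p), w
24. p implies not p, w
25. not p, w
Accessibility: uRu, uRv, uRw, vRu, vRv, vRw, wRu, wRv, wRw
Branch closes: p and not p both at w.
All branches of the negation close; one closing branch shown above.

Yes, valid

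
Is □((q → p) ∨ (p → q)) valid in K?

Tableau for the negation ¬□((q → p) ∨ (p → q)):
1. ¬□((q → p) ∨ (p → q)), w0
2. ¬((q → p) ∨ (p → q)), w1
3. ¬(q → p), w1
4. ¬(p → q), w1
5. q, w1
6. ¬p, w1
7. p, w1
8. ¬q, w1
Accessibility: w0Rw1
Branch closes: p and ¬p both at w1.
All branches of the negation close; one closing branch shown above.

Yes, valid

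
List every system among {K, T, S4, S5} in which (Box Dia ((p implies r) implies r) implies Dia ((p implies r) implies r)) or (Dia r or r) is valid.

K-tableau for the negation not ((Box Dia ((p implies r) implies r) implies Dia ((p implies r) implies r)) or (Dia r or r)):
1. not ((Box Dia ((p implies r) implies r) implies Dia ((p implies r) implies r)) or (Dia r or r)), u
2. not (Box Dia ((p implies r) implies r) implies Dia ((p implies r) implies r)), u   [neg-or-rule on 1]
3. not (Dia r or r), u   [neg-or-rule on 1]
4. Box Dia ((p implies r) implies r), u   [neg-implies-rule on 2]
5. not Dia ((p implies r) implies r), u   [neg-implies-rule on 2]
6. not Dia r, u   [neg-or-rule on 3]
7. not r, u   [neg-or-rule on 3]
Complete open branch: countermodel on a K-frame, so not valid in K.
T-tableau for the negation not ((Box Dia ((p implies r) implies r) implies Dia ((p implies r) implies r)) or (Dia r or r)):
1. not ((Box Dia ((p implies r) implies r) implies Dia ((p implies r) implies r)) or (Dia r or r)), u
2. not (Box Dia ((p implies r) implies r) implies Dia ((p implies r) implies r)), u   [neg-or-rule on 1]
3. not (Dia r or r), u   [neg-or-rule on 1]
4. Box Dia ((p implies r) implies r), u   [neg-implies-rule on 2]
5. not Dia ((p implies r) implies r), u   [neg-implies-rule on 2]
6. not Dia r, u   [neg-or-rule on 3]
7. not r, u   [neg-or-rule on 3]
8. Dia ((p implies r) implies r), u   [Box-rule on 4 via uRu]
9. not ((p implies r) implies r), u   [neg-Dia-rule on 5 via uRu]
10. p implies r, u   [neg-implies-rule on 9]
11. not p, u   [implies-rule on 10 (branches; this branch)]
12. (p implies r) implies r, v   [Dia-rule on 8: fresh world v, uRv]
13. Dia ((p implies r) implies r), v   [Box-rule on 4 via uRv]
14. not ((p implies r) implies r), v   [neg-Dia-rule on 5 via uRv]
15. p implies r, v   [neg-implies-rule on 14]
16. not r, v   [neg-implies-rule on 14]
17. not (p implies r), v   [implies-rule on 12 (branches; this branch)]
18. p, v   [neg-implies-rule on 17]
19. r, v   [implies-rule on 15 (branches; this branch)]
Accessibility: uRu, uRv, vRv
Branch closes: r and not r both at v.
Every branch closes (one shown): valid in T, hence also in S4, S5 (every theorem of T is a theorem of S4 and S5).

T, S4, S5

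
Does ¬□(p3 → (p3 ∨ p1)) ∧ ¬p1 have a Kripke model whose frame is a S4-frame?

Unsatisfiable (every branch closes)

1. ¬□(p3 → (p3 ∨ p1)) ∧ ¬p1, w0
2. ¬□(p3 → (p3 ∨ p1)), w0
3. ¬p1, w0
4. ¬(p3 → (p3 ∨ p1)), w1
5. p3, w1
6. ¬(p3 ∨ p1), w1
7. ¬p3, w1
8. ¬p1, w1
Accessibility: w0Rw0, w0Rw1, w1Rw1
Branch closes: p3 and ¬p3 both at w1.
All branches of the tableau close; one closing branch shown above.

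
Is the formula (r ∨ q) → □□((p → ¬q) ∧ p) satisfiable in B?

1. (r ∨ q) → □□((p → ¬q) ∧ p), u
2. □□((p → ¬q) ∧ p), u
3. □((p → ¬q) ∧ p), u
4. (p → ¬q) ∧ p, u
5. p → ¬q, u
6. p, u
7. ¬q, u
Accessibility: uRu

Satisfiable (open branch found)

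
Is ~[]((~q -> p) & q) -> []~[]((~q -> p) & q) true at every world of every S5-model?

Tableau for the negation ~(~[]((~q -> p) & q) -> []~[]((~q -> p) & q)):
1. ~(~[]((~q -> p) & q) -> []~[]((~q -> p) & q)), u
2. ~[]((~q -> p) & q), u
3. ~[]~[]((~q -> p) & q), u
4. ~((~q -> p) & q), v
5. ~(~q -> p), v
6. ~q, v
7. ~p, v
8. []((~q -> p) & q), w
9. (~q -> p) & q, u
10. ~q -> p, u
11. q, u
12. (~q -> p) & q, v
13. ~q -> p, v
14. q, v
Accessibility: uRu, uRv, uRw, vRu, vRv, vRw, wRu, wRv, wRw
Branch closes: q and ~q both at v.
All branches of the negation close; one closing branch shown above.

Yes, valid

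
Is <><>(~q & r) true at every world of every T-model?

Invalid (countermodel exists)

Tableau for the negation ~<><>(~q & r):
1. ~<><>(~q & r), w0
2. ~<>(~q & r), w0   [~<>-rule on 1 via w0Rw0]
3. ~(~q & r), w0   [~<>-rule on 2 via w0Rw0]
4. ~r, w0   [~&-rule on 3 (branches; this branch)]
Accessibility: w0Rw0
The negation has an open branch (countermodel exists).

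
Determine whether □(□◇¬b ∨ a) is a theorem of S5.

Not valid

Tableau for the negation ¬□(□◇¬b ∨ a):
1. ¬□(□◇¬b ∨ a), u
2. ¬(□◇¬b ∨ a), v
3. ¬□◇¬b, v
4. ¬a, v
5. ¬◇¬b, w
6. b, u
7. b, v
8. b, w
Accessibility: uRu, uRv, uRw, vRu, vRv, vRw, wRu, wRv, wRw
The negation has an open branch (countermodel exists).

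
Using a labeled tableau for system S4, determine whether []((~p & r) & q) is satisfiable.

1. []((~p & r) & q), w0
2. (~p & r) & q, w0   [[]-rule on 1 via w0Rw0]
3. ~p & r, w0   [&-rule on 2]
4. q, w0   [&-rule on 2]
5. ~p, w0   [&-rule on 3]
6. r, w0   [&-rule on 3]
Accessibility: w0Rw0

Satisfiable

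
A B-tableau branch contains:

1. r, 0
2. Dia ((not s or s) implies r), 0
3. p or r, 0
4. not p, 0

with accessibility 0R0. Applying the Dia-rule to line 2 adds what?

a fresh world 1 with 0R1, and (not s or s) implies r at 1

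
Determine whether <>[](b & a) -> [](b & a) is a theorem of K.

Tableau for the negation ~(<>[](b & a) -> [](b & a)):
1. ~(<>[](b & a) -> [](b & a)), w0
2. <>[](b & a), w0   [~->-rule on 1]
3. ~[](b & a), w0   [~->-rule on 1]
4. [](b & a), w1   [<>-rule on 2: fresh world w1, w0Rw1]
5. ~(b & a), w2   [~[]-rule on 3: fresh world w2, w0Rw2]
6. ~a, w2   [~&-rule on 5 (branches; this branch)]
Accessibility: w0Rw1, w0Rw2
The negation has an open branch (countermodel exists).

Not valid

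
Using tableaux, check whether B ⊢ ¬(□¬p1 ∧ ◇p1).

Valid

Tableau for the negation □¬p1 ∧ ◇p1:
1. □¬p1 ∧ ◇p1, 0
2. □¬p1, 0   [∧-rule on 1]
3. ◇p1, 0   [∧-rule on 1]
4. ¬p1, 0   [□-rule on 2 via 0R0]
5. p1, 1   [◇-rule on 3: fresh world 1, 0R1]
6. ¬p1, 1   [□-rule on 2 via 0R1]
Accessibility: 0R0, 0R1, 1R0, 1R1
Branch closes: p1 and ¬p1 both at 1.
All branches of the negation close; one closing branch shown above.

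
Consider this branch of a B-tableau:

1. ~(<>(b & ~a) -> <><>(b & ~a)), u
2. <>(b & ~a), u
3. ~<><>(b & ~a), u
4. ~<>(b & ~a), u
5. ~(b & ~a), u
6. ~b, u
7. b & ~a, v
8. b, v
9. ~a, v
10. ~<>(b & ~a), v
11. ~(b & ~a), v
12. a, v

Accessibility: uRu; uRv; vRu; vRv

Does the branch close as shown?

Closed

Both a and ~a appear at v.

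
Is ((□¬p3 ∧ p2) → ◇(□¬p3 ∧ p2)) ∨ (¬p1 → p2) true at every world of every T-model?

Tableau for the negation ¬(((□¬p3 ∧ p2) → ◇(□¬p3 ∧ p2)) ∨ (¬p1 → p2)):
1. ¬(((□¬p3 ∧ p2) → ◇(□¬p3 ∧ p2)) ∨ (¬p1 → p2)), u
2. ¬((□¬p3 ∧ p2) → ◇(□¬p3 ∧ p2)), u
3. ¬(¬p1 → p2), u
4. □¬p3 ∧ p2, u
5. ¬◇(□¬p3 ∧ p2), u
6. ¬p1, u
7. ¬p2, u
8. □¬p3, u
9. p2, u
Accessibility: uRu
Branch closes: p2 and ¬p2 both at u.
Every branch of the negation's tableau closes; the branch above is one of them.

Yes, valid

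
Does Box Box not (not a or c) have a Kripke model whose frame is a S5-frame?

Satisfiable (open branch found)

1. Box Box not (not a or c), 0
2. Box not (not a or c), 0
3. not (not a or c), 0
4. a, 0
5. not c, 0
Accessibility: 0R0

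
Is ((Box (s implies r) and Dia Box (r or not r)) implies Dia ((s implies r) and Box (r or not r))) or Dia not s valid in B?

Tableau for the negation not (((Box (s implies r) and Dia Box (r or not r)) implies Dia ((s implies r) and Box (r or not r))) or Dia not s):
1. not (((Box (s implies r) and Dia Box (r or not r)) implies Dia ((s implies r) and Box (r or not r))) or Dia not s), 0
2. not ((Box (s implies r) and Dia Box (r or not r)) implies Dia ((s implies r) and Box (r or not r))), 0
3. not Dia not s, 0
4. Box (s implies r) and Dia Box (r or not r), 0
5. not Dia ((s implies r) and Box (r or not r)), 0
6. Box (s implies r), 0
7. Dia Box (r or not r), 0
8. s, 0
9. not ((s implies r) and Box (r or not r)), 0
10. s implies r, 0
11. not Box (r or not r), 0
12. r, 0
13. Box (r or not r), 1
14. s, 1
15. not ((s implies r) and Box (r or not r)), 1
16. s implies r, 1
17. r or not r, 0
18. r or not r, 1
19. not Box (r or not r), 1
20. r, 1
21. not (r or not r), 2
22. not r, 2
23. r, 2
Accessibility: 0R0, 0R1, 0R2, 1R0, 1R1, 2R0, 2R2
Branch closes: r and not r both at 2.
All branches of the negation close; one closing branch shown above.

Valid in B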